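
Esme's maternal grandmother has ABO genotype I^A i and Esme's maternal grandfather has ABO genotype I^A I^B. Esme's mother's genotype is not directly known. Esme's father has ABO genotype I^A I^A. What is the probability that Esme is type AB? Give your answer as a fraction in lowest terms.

1/4

Esme's mother's ABO genotype from I^A i × I^A I^B: 1/4 I^A I^A, 1/4 I^A I^B, 1/4 I^A i, 1/4 I^B i.
Crossing each possibility with the father I^A I^A and summing P(type AB): 1/4·0 + 1/4·1/2 + 1/4·0 + 1/4·1/2 = 1/4.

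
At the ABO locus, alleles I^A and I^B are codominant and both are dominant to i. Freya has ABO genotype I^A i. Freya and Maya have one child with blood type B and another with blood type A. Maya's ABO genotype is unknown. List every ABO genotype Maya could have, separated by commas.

For each candidate genotype of Maya, check whether crossing it with I^A i can produce every observed child phenotype.
  I^A I^A → possible child types {A} ✗
  I^A I^B → possible child types {A, B, AB} ✓
  I^A i → possible child types {O, A} ✗
  I^B I^B → possible child types {B, AB} ✗
  I^B i → possible child types {O, A, B, AB} ✓
  i i → possible child types {O, A} ✗

I^A I^B, I^B i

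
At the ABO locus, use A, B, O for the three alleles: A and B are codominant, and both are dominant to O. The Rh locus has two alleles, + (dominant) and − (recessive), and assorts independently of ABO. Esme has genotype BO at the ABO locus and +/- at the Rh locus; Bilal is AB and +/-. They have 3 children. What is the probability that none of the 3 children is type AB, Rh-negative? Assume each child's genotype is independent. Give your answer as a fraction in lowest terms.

ABO cross BO × AB → 1/4 A, 1/2 B, 1/4 AB.
Rh cross +/- × +/- → 3/4 Rh+, 1/4 Rh-; so P(type AB, Rh-negative) = 1/4 × 1/4 = 1/16 per child.
P(not type AB, Rh-negative) = 15/16 for one child; (15/16)^3 = 3375/4096.

3375/4096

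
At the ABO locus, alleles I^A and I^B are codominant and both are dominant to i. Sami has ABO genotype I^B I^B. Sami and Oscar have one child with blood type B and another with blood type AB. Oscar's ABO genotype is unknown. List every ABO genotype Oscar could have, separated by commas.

For each candidate genotype of Oscar, check whether crossing it with I^B I^B can produce every observed child phenotype.
  I^A I^A → possible child types {AB} ✗
  I^A I^B → possible child types {B, AB} ✓
  I^A i → possible child types {B, AB} ✓
  I^B I^B → possible child types {B} ✗
  I^B i → possible child types {B} ✗
  i i → possible child types {B} ✗

I^A I^B, I^A i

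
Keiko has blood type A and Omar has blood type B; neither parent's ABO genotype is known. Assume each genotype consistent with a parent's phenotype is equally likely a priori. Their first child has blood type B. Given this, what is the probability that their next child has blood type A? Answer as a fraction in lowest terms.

1/12

Possible genotypes: Keiko ∈ {AA, AO}; Omar ∈ {BB, BO}.
Weight each parental genotype pair by prior × P(type-B child):
  AO × BB: posterior weight 2/3; P(next child type A) = 0.
  AO × BO: posterior weight 1/3; P(next child type A) = 1/4.
Weighted sum = 1/12.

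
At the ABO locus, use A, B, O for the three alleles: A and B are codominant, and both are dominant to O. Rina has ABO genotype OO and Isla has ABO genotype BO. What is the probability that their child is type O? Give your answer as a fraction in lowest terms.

ABO cross OO × BO → offspring phenotypes: 1/2 O, 1/2 B.
So P(type O) = 1/2.

1/2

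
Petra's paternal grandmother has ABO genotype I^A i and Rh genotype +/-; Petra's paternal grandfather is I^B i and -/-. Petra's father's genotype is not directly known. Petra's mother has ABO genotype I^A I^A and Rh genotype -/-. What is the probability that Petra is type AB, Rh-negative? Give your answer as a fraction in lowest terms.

Petra's father's ABO genotype from I^A i × I^B i: 1/4 I^A I^B, 1/4 I^A i, 1/4 I^B i, 1/4 i i.
Crossing each possibility with the mother I^A I^A and summing P(type AB): 1/4·1/2 + 1/4·0 + 1/4·1/2 + 1/4·0 = 1/4.
Similarly for Rh via the father's Rh distribution: P(Rh-) = 3/4.
Independent loci: 1/4 × 3/4 = 3/16.

3/16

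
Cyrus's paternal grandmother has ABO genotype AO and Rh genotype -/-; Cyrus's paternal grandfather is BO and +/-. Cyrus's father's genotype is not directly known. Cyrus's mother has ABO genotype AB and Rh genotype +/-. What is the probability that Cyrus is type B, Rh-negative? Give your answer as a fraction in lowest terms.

9/64

Cyrus's father's ABO genotype from AO × BO: 1/4 AB, 1/4 AO, 1/4 BO, 1/4 OO.
Crossing each possibility with the mother AB and summing P(type B): 1/4·1/4 + 1/4·1/4 + 1/4·1/2 + 1/4·1/2 = 3/8.
Similarly for Rh via the father's Rh distribution: P(Rh-) = 3/8.
Independent loci: 3/8 × 3/8 = 9/64.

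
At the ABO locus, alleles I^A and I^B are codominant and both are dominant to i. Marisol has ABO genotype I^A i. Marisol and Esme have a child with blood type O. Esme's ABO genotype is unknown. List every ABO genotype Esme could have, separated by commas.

I^A i, I^B i, i i

For each candidate genotype of Esme, check whether crossing it with I^A i can produce every observed child phenotype.
  I^A I^A → possible child types {A} ✗
  I^A I^B → possible child types {A, B, AB} ✗
  I^A i → possible child types {O, A} ✓
  I^B I^B → possible child types {B, AB} ✗
  I^B i → possible child types {O, A, B, AB} ✓
  i i → possible child types {O, A} ✓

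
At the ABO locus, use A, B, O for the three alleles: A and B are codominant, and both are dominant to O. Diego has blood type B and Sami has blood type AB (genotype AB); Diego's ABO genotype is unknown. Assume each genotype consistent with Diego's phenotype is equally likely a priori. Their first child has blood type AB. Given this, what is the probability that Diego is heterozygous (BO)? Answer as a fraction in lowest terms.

1/3

Possible genotypes: Diego ∈ {BB, BO}; Sami ∈ {AB}.
Weight each parental genotype pair by prior × P(type-AB child):
  BB × AB: posterior weight 2/3.
  BO × AB: posterior weight 1/3.
Sum the posterior weight over pairs where Diego is BO: 1/3.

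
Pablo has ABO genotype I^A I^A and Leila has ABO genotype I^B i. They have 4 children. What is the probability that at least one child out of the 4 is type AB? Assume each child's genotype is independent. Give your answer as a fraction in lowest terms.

15/16

ABO cross I^A I^A × I^B i → 1/2 A, 1/2 AB.
So P(type AB) = 1/2 per child.
P(none) = (1/2)^4 = 1/16; P(at least one) = 1 − 1/16 = 15/16.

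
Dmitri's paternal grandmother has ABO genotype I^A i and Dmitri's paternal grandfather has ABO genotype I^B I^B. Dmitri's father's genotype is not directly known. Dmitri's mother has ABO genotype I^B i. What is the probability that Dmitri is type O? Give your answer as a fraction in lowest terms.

1/8

Dmitri's father's ABO genotype from I^A i × I^B I^B: 1/2 I^A I^B, 1/2 I^B i.
Crossing each possibility with the mother I^B i and summing P(type O): 1/2·0 + 1/2·1/4 = 1/8.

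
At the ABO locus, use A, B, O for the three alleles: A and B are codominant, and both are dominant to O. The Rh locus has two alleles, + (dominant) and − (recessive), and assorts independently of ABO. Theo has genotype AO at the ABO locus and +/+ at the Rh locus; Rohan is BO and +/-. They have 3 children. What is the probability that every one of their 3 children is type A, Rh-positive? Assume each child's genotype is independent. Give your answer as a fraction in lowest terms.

ABO cross AO × BO → 1/4 O, 1/4 A, 1/4 B, 1/4 AB.
Rh cross +/+ × +/- → 1 Rh+; so P(type A, Rh-positive) = 1/4 × 1 = 1/4 per child.
All 3 independent: (1/4)^3 = 1/64.

1/64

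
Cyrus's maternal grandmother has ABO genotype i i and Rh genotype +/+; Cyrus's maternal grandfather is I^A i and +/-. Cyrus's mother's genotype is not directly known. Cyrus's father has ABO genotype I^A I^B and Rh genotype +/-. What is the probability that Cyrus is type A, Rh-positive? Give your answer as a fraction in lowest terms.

7/16

Cyrus's mother's ABO genotype from i i × I^A i: 1/2 I^A i, 1/2 i i.
Crossing each possibility with the father I^A I^B and summing P(type A): 1/2·1/2 + 1/2·1/2 = 1/2.
Similarly for Rh via the mother's Rh distribution: P(Rh+) = 7/8.
Independent loci: 1/2 × 7/8 = 7/16.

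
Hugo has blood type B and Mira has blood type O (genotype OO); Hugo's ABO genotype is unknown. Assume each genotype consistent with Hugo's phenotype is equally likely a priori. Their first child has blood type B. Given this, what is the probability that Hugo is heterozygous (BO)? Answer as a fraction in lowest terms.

1/3

Possible genotypes: Hugo ∈ {BB, BO}; Mira ∈ {OO}.
Weight each parental genotype pair by prior × P(type-B child):
  BB × OO: posterior weight 2/3.
  BO × OO: posterior weight 1/3.
Sum the posterior weight over pairs where Hugo is BO: 1/3.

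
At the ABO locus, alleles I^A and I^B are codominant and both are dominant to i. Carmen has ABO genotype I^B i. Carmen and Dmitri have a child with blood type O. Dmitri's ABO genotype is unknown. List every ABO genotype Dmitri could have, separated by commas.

For each candidate genotype of Dmitri, check whether crossing it with I^B i can produce every observed child phenotype.
  I^A I^A → possible child types {A, AB} ✗
  I^A I^B → possible child types {A, B, AB} ✗
  I^A i → possible child types {O, A, B, AB} ✓
  I^B I^B → possible child types {B} ✗
  I^B i → possible child types {O, B} ✓
  i i → possible child types {O, B} ✓

I^A i, I^B i, i i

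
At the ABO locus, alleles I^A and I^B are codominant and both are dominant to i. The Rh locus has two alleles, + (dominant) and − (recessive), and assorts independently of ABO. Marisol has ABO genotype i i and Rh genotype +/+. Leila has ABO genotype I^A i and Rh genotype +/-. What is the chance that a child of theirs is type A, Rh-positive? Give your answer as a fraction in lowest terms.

ABO cross i i × I^A i → offspring phenotypes: 1/2 O, 1/2 A.
Rh cross +/+ × +/- → 1 Rh+.
Independent loci: P(type A, Rh-positive) = 1/2 × 1 = 1/2.

1/2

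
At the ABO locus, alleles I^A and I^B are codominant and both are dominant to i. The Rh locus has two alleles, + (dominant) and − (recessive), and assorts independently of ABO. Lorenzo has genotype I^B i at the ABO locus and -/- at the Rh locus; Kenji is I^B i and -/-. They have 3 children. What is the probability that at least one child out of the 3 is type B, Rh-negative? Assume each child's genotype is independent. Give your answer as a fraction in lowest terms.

63/64

ABO cross I^B i × I^B i → 1/4 O, 3/4 B.
Rh cross -/- × -/- → 1 Rh-; so P(type B, Rh-negative) = 3/4 × 1 = 3/4 per child.
P(none) = (1/4)^3 = 1/64; P(at least one) = 1 − 1/64 = 63/64.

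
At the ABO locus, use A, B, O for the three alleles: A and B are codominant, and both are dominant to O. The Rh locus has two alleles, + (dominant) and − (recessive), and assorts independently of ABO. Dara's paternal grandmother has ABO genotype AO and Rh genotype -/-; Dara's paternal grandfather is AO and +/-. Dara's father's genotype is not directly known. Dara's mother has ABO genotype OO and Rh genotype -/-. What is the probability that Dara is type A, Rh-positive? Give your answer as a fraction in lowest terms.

Dara's father's ABO genotype from AO × AO: 1/4 AA, 1/2 AO, 1/4 OO.
Crossing each possibility with the mother OO and summing P(type A): 1/4·1 + 1/2·1/2 + 1/4·0 = 1/2.
Similarly for Rh via the father's Rh distribution: P(Rh+) = 1/4.
Independent loci: 1/2 × 1/4 = 1/8.

1/8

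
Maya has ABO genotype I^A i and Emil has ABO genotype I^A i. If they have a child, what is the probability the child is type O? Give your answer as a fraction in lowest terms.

ABO cross I^A i × I^A i → offspring phenotypes: 1/4 O, 3/4 A.
So P(type O) = 1/4.

1/4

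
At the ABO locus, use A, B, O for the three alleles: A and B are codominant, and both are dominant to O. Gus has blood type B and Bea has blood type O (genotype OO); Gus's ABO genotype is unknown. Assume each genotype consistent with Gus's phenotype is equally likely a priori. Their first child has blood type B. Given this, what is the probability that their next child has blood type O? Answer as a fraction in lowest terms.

Possible genotypes: Gus ∈ {BB, BO}; Bea ∈ {OO}.
Weight each parental genotype pair by prior × P(type-B child):
  BB × OO: posterior weight 2/3; P(next child type O) = 0.
  BO × OO: posterior weight 1/3; P(next child type O) = 1/2.
Weighted sum = 1/6.

1/6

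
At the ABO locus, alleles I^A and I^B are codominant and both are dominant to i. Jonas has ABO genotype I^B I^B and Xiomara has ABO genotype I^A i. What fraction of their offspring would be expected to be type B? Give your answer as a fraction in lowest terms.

ABO cross I^B I^B × I^A i → offspring phenotypes: 1/2 B, 1/2 AB.
So P(type B) = 1/2.

1/2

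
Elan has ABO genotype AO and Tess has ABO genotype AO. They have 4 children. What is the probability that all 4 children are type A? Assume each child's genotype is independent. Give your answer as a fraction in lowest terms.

81/256

ABO cross AO × AO → 1/4 O, 3/4 A.
So P(type A) = 3/4 per child.
All 4 independent: (3/4)^4 = 81/256.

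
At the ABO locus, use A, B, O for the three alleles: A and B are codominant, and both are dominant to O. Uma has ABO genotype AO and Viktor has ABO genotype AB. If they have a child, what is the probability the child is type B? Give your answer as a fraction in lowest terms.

1/4

ABO cross AO × AB → offspring phenotypes: 1/2 A, 1/4 B, 1/4 AB.
So P(type B) = 1/4.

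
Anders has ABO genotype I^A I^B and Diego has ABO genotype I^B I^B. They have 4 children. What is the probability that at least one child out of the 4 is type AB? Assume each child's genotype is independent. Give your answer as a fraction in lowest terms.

ABO cross I^A I^B × I^B I^B → 1/2 B, 1/2 AB.
So P(type AB) = 1/2 per child.
P(none) = (1/2)^4 = 1/16; P(at least one) = 1 − 1/16 = 15/16.

15/16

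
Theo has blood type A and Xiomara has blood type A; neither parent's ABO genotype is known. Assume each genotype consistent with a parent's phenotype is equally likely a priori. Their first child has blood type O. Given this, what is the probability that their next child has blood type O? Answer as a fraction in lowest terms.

Possible genotypes: Theo ∈ {I^A I^A, I^A i}; Xiomara ∈ {I^A I^A, I^A i}.
Weight each parental genotype pair by prior × P(type-O child):
  I^A i × I^A i: posterior weight 1; P(next child type O) = 1/4.
Weighted sum = 1/4.

1/4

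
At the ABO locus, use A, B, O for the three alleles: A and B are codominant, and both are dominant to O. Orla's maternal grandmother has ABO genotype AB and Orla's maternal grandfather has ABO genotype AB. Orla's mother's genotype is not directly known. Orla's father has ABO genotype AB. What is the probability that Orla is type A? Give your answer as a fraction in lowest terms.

1/4

Orla's mother's ABO genotype from AB × AB: 1/4 AA, 1/2 AB, 1/4 BB.
Crossing each possibility with the father AB and summing P(type A): 1/4·1/2 + 1/2·1/4 + 1/4·0 = 1/4.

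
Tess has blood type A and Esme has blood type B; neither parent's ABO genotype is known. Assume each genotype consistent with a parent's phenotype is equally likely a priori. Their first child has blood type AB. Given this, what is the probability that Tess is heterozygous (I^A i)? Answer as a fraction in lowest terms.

Possible genotypes: Tess ∈ {I^A I^A, I^A i}; Esme ∈ {I^B I^B, I^B i}.
Weight each parental genotype pair by prior × P(type-AB child):
  I^A I^A × I^B I^B: posterior weight 4/9.
  I^A I^A × I^B i: posterior weight 2/9.
  I^A i × I^B I^B: posterior weight 2/9.
  I^A i × I^B i: posterior weight 1/9.
Sum the posterior weight over pairs where Tess is I^A i: 1/3.

1/3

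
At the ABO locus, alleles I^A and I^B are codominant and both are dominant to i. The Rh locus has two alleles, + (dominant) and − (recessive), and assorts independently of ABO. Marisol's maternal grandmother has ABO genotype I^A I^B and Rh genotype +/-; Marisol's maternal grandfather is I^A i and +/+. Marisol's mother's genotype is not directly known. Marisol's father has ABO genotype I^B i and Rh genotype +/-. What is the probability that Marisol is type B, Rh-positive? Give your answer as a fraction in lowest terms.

Marisol's mother's ABO genotype from I^A I^B × I^A i: 1/4 I^A I^A, 1/4 I^A I^B, 1/4 I^A i, 1/4 I^B i.
Crossing each possibility with the father I^B i and summing P(type B): 1/4·0 + 1/4·1/2 + 1/4·1/4 + 1/4·3/4 = 3/8.
Similarly for Rh via the mother's Rh distribution: P(Rh+) = 7/8.
Independent loci: 3/8 × 7/8 = 21/64.

21/64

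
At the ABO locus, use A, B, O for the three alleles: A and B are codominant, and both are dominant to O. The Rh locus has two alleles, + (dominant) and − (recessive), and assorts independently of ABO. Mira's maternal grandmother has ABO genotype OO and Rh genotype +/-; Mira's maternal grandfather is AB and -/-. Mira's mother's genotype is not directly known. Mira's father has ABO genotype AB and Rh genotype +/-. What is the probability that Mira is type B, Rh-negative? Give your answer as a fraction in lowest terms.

Mira's mother's ABO genotype from OO × AB: 1/2 AO, 1/2 BO.
Crossing each possibility with the father AB and summing P(type B): 1/2·1/4 + 1/2·1/2 = 3/8.
Similarly for Rh via the mother's Rh distribution: P(Rh-) = 3/8.
Independent loci: 3/8 × 3/8 = 9/64.

9/64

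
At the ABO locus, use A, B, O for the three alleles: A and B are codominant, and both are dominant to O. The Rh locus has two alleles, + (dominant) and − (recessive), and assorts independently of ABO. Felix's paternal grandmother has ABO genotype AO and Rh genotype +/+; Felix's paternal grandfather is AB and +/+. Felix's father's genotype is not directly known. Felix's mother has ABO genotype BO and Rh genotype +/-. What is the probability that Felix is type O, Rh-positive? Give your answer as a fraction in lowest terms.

Felix's father's ABO genotype from AO × AB: 1/4 AA, 1/4 AB, 1/4 AO, 1/4 BO.
Crossing each possibility with the mother BO and summing P(type O): 1/4·0 + 1/4·0 + 1/4·1/4 + 1/4·1/4 = 1/8.
Similarly for Rh via the father's Rh distribution: P(Rh+) = 1.
Independent loci: 1/8 × 1 = 1/8.

1/8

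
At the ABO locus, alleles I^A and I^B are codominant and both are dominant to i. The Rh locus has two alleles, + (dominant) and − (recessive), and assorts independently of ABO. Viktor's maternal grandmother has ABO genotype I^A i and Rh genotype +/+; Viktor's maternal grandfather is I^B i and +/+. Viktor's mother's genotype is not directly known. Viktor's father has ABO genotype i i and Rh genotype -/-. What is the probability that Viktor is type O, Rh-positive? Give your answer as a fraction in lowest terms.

Viktor's mother's ABO genotype from I^A i × I^B i: 1/4 I^A I^B, 1/4 I^A i, 1/4 I^B i, 1/4 i i.
Crossing each possibility with the father i i and summing P(type O): 1/4·0 + 1/4·1/2 + 1/4·1/2 + 1/4·1 = 1/2.
Similarly for Rh via the mother's Rh distribution: P(Rh+) = 1.
Independent loci: 1/2 × 1 = 1/2.

1/2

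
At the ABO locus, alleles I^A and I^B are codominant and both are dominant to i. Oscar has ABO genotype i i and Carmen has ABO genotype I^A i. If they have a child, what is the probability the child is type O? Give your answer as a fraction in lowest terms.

ABO cross i i × I^A i → offspring phenotypes: 1/2 O, 1/2 A.
So P(type O) = 1/2.

1/2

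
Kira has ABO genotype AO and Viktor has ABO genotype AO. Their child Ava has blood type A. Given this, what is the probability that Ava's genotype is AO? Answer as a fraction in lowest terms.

Cross AO × AO → 1/4 AA, 1/2 AO, 1/4 OO.
Type-A genotypes among offspring: AA (1/4), AO (1/2); total 3/4.
P(AO | type A) = (1/2) / (3/4) = 2/3.

2/3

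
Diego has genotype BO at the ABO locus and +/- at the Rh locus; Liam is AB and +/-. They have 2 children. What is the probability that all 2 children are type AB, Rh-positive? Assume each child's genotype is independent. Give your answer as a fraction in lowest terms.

9/256

ABO cross BO × AB → 1/4 A, 1/2 B, 1/4 AB.
Rh cross +/- × +/- → 3/4 Rh+, 1/4 Rh-; so P(type AB, Rh-positive) = 1/4 × 3/4 = 3/16 per child.
All 2 independent: (3/16)^2 = 9/256.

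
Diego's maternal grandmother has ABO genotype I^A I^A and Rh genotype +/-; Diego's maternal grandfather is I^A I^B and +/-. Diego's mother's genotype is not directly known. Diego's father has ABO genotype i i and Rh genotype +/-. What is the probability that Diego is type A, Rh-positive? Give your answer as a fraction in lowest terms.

9/16

Diego's mother's ABO genotype from I^A I^A × I^A I^B: 1/2 I^A I^A, 1/2 I^A I^B.
Crossing each possibility with the father i i and summing P(type A): 1/2·1 + 1/2·1/2 = 3/4.
Similarly for Rh via the mother's Rh distribution: P(Rh+) = 3/4.
Independent loci: 3/4 × 3/4 = 9/16.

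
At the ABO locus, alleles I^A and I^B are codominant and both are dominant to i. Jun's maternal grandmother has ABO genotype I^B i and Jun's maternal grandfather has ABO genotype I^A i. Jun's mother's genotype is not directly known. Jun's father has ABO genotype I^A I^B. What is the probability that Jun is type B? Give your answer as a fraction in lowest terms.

Jun's mother's ABO genotype from I^B i × I^A i: 1/4 I^A I^B, 1/4 I^A i, 1/4 I^B i, 1/4 i i.
Crossing each possibility with the father I^A I^B and summing P(type B): 1/4·1/4 + 1/4·1/4 + 1/4·1/2 + 1/4·1/2 = 3/8.

3/8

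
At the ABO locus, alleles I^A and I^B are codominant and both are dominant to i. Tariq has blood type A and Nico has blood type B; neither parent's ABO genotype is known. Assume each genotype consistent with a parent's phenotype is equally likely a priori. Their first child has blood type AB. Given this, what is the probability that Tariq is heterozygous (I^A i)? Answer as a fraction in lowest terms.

1/3

Possible genotypes: Tariq ∈ {I^A I^A, I^A i}; Nico ∈ {I^B I^B, I^B i}.
Weight each parental genotype pair by prior × P(type-AB child):
  I^A I^A × I^B I^B: posterior weight 4/9.
  I^A I^A × I^B i: posterior weight 2/9.
  I^A i × I^B I^B: posterior weight 2/9.
  I^A i × I^B i: posterior weight 1/9.
Sum the posterior weight over pairs where Tariq is I^A i: 1/3.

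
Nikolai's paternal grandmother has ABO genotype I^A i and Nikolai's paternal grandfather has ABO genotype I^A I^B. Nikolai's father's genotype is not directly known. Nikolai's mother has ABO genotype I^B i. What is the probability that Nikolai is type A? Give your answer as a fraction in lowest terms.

Nikolai's father's ABO genotype from I^A i × I^A I^B: 1/4 I^A I^A, 1/4 I^A I^B, 1/4 I^A i, 1/4 I^B i.
Crossing each possibility with the mother I^B i and summing P(type A): 1/4·1/2 + 1/4·1/4 + 1/4·1/4 + 1/4·0 = 1/4.

1/4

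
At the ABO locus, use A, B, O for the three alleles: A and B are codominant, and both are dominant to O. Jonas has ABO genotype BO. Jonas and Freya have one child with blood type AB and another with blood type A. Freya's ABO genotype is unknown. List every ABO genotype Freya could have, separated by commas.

For each candidate genotype of Freya, check whether crossing it with BO can produce every observed child phenotype.
  AA → possible child types {A, AB} ✓
  AB → possible child types {A, B, AB} ✓
  AO → possible child types {O, A, B, AB} ✓
  BB → possible child types {B} ✗
  BO → possible child types {O, B} ✗
  OO → possible child types {O, B} ✗

AA, AB, AO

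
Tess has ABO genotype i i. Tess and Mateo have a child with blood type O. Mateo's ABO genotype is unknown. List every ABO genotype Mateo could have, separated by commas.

For each candidate genotype of Mateo, check whether crossing it with i i can produce every observed child phenotype.
  I^A I^A → possible child types {A} ✗
  I^A I^B → possible child types {A, B} ✗
  I^A i → possible child types {O, A} ✓
  I^B I^B → possible child types {B} ✗
  I^B i → possible child types {O, B} ✓
  i i → possible child types {O} ✓

I^A i, I^B i, i i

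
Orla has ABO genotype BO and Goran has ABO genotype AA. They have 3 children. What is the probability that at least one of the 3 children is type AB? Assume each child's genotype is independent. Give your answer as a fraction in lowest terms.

ABO cross BO × AA → 1/2 A, 1/2 AB.
So P(type AB) = 1/2 per child.
P(none) = (1/2)^3 = 1/8; P(at least one) = 1 − 1/8 = 7/8.

7/8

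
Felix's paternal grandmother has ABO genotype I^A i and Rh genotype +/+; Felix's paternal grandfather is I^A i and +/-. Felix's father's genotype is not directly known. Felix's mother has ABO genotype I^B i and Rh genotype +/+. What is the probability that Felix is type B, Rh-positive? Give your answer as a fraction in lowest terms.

1/4

Felix's father's ABO genotype from I^A i × I^A i: 1/4 I^A I^A, 1/2 I^A i, 1/4 i i.
Crossing each possibility with the mother I^B i and summing P(type B): 1/4·0 + 1/2·1/4 + 1/4·1/2 = 1/4.
Similarly for Rh via the father's Rh distribution: P(Rh+) = 1.
Independent loci: 1/4 × 1 = 1/4.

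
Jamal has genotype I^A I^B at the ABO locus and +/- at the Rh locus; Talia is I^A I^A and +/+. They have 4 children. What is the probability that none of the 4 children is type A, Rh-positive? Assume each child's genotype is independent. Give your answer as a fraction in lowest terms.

ABO cross I^A I^B × I^A I^A → 1/2 A, 1/2 AB.
Rh cross +/- × +/+ → 1 Rh+; so P(type A, Rh-positive) = 1/2 × 1 = 1/2 per child.
P(not type A, Rh-positive) = 1/2 for one child; (1/2)^4 = 1/16.

1/16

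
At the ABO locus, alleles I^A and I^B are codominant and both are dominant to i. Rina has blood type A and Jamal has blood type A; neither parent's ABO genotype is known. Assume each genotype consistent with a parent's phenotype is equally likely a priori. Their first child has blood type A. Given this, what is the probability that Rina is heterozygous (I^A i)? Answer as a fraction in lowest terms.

7/15

Possible genotypes: Rina ∈ {I^A I^A, I^A i}; Jamal ∈ {I^A I^A, I^A i}.
Weight each parental genotype pair by prior × P(type-A child):
  I^A I^A × I^A I^A: posterior weight 4/15.
  I^A I^A × I^A i: posterior weight 4/15.
  I^A i × I^A I^A: posterior weight 4/15.
  I^A i × I^A i: posterior weight 1/5.
Sum the posterior weight over pairs where Rina is I^A i: 7/15.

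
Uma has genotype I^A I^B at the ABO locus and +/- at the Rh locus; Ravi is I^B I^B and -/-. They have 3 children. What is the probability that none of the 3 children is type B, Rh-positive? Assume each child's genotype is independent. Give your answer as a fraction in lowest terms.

ABO cross I^A I^B × I^B I^B → 1/2 B, 1/2 AB.
Rh cross +/- × -/- → 1/2 Rh+, 1/2 Rh-; so P(type B, Rh-positive) = 1/2 × 1/2 = 1/4 per child.
P(not type B, Rh-positive) = 3/4 for one child; (3/4)^3 = 27/64.

27/64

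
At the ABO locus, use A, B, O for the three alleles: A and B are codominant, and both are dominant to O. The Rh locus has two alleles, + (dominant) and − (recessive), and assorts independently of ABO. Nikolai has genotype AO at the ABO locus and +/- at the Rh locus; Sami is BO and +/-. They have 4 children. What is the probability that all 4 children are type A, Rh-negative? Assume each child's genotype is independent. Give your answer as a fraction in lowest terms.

ABO cross AO × BO → 1/4 O, 1/4 A, 1/4 B, 1/4 AB.
Rh cross +/- × +/- → 3/4 Rh+, 1/4 Rh-; so P(type A, Rh-negative) = 1/4 × 1/4 = 1/16 per child.
All 4 independent: (1/16)^4 = 1/65536.

1/65536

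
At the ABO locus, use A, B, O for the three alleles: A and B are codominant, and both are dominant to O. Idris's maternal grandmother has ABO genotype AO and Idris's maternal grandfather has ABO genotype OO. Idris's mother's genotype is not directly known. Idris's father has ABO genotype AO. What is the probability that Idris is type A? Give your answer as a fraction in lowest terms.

Idris's mother's ABO genotype from AO × OO: 1/2 AO, 1/2 OO.
Crossing each possibility with the father AO and summing P(type A): 1/2·3/4 + 1/2·1/2 = 5/8.

5/8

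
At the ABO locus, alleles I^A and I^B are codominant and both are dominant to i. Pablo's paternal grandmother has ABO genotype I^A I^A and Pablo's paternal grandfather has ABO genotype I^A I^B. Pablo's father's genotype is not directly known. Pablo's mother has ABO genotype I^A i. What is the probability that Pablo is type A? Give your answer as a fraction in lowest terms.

3/4

Pablo's father's ABO genotype from I^A I^A × I^A I^B: 1/2 I^A I^A, 1/2 I^A I^B.
Crossing each possibility with the mother I^A i and summing P(type A): 1/2·1 + 1/2·1/2 = 3/4.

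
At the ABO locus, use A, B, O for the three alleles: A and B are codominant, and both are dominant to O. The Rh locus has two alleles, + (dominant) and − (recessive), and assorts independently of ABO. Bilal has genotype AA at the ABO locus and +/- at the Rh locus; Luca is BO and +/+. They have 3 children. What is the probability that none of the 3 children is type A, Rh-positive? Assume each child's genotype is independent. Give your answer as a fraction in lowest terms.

1/8

ABO cross AA × BO → 1/2 A, 1/2 AB.
Rh cross +/- × +/+ → 1 Rh+; so P(type A, Rh-positive) = 1/2 × 1 = 1/2 per child.
P(not type A, Rh-positive) = 1/2 for one child; (1/2)^3 = 1/8.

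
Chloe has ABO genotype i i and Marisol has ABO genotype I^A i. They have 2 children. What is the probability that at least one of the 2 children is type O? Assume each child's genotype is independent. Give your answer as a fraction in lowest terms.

3/4

ABO cross i i × I^A i → 1/2 O, 1/2 A.
So P(type O) = 1/2 per child.
P(none) = (1/2)^2 = 1/4; P(at least one) = 1 − 1/4 = 3/4.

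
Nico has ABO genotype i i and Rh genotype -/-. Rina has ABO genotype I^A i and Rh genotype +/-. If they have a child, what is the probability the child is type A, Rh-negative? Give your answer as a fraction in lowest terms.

ABO cross i i × I^A i → offspring phenotypes: 1/2 O, 1/2 A.
Rh cross -/- × +/- → 1/2 Rh+, 1/2 Rh-.
Independent loci: P(type A, Rh-negative) = 1/2 × 1/2 = 1/4.

1/4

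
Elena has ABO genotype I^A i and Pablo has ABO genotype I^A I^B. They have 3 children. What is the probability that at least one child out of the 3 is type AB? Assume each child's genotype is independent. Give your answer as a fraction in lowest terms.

37/64

ABO cross I^A i × I^A I^B → 1/2 A, 1/4 B, 1/4 AB.
So P(type AB) = 1/4 per child.
P(none) = (3/4)^3 = 27/64; P(at least one) = 1 − 27/64 = 37/64.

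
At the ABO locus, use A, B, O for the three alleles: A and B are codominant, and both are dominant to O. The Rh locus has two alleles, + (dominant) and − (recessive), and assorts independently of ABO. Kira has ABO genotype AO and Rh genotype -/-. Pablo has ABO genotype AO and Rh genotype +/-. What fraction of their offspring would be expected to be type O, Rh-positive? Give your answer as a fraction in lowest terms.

1/8

ABO cross AO × AO → offspring phenotypes: 1/4 O, 3/4 A.
Rh cross -/- × +/- → 1/2 Rh+, 1/2 Rh-.
Independent loci: P(type O, Rh-positive) = 1/4 × 1/2 = 1/8.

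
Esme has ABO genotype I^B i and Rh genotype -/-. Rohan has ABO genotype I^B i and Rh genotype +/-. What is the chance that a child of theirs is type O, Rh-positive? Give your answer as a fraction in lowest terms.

ABO cross I^B i × I^B i → offspring phenotypes: 1/4 O, 3/4 B.
Rh cross -/- × +/- → 1/2 Rh+, 1/2 Rh-.
Independent loci: P(type O, Rh-positive) = 1/4 × 1/2 = 1/8.

1/8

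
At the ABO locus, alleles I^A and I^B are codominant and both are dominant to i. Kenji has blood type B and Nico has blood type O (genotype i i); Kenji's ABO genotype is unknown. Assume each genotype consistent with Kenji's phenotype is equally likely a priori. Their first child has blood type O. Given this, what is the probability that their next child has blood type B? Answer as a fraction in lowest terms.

Possible genotypes: Kenji ∈ {I^B I^B, I^B i}; Nico ∈ {i i}.
Weight each parental genotype pair by prior × P(type-O child):
  I^B i × i i: posterior weight 1; P(next child type B) = 1/2.
Weighted sum = 1/2.

1/2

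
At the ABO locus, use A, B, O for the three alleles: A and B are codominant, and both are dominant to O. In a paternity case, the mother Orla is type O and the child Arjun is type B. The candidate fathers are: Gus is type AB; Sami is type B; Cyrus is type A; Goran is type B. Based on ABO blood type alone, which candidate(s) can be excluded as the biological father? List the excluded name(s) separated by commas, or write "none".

Cyrus

A candidate is excluded only if no genotype consistent with his phenotype could produce a type B child with a type O mother.
Cyrus (type A): no genotype consistent with that phenotype can produce a type-B child with a type-O mother.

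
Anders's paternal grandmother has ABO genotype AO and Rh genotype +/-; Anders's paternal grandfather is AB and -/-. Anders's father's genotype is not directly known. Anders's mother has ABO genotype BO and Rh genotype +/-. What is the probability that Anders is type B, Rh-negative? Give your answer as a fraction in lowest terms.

Anders's father's ABO genotype from AO × AB: 1/4 AA, 1/4 AB, 1/4 AO, 1/4 BO.
Crossing each possibility with the mother BO and summing P(type B): 1/4·0 + 1/4·1/2 + 1/4·1/4 + 1/4·3/4 = 3/8.
Similarly for Rh via the father's Rh distribution: P(Rh-) = 3/8.
Independent loci: 3/8 × 3/8 = 9/64.

9/64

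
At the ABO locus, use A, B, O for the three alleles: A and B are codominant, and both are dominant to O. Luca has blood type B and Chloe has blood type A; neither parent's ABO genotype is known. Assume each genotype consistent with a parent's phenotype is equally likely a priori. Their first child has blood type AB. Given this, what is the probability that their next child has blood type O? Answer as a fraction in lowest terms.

Possible genotypes: Luca ∈ {BB, BO}; Chloe ∈ {AA, AO}.
Weight each parental genotype pair by prior × P(type-AB child):
  BB × AA: posterior weight 4/9; P(next child type O) = 0.
  BB × AO: posterior weight 2/9; P(next child type O) = 0.
  BO × AA: posterior weight 2/9; P(next child type O) = 0.
  BO × AO: posterior weight 1/9; P(next child type O) = 1/4.
Weighted sum = 1/36.

1/36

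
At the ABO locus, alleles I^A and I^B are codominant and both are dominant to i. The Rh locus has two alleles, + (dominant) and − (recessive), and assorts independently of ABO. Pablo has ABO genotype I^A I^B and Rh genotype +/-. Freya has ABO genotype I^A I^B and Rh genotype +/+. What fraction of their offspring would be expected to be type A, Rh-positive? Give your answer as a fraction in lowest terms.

ABO cross I^A I^B × I^A I^B → offspring phenotypes: 1/4 A, 1/4 B, 1/2 AB.
Rh cross +/- × +/+ → 1 Rh+.
Independent loci: P(type A, Rh-positive) = 1/4 × 1 = 1/4.

1/4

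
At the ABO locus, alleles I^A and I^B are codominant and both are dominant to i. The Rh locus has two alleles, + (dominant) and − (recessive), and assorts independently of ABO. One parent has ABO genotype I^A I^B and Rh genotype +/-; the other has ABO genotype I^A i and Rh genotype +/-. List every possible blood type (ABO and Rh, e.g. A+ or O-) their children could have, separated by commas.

Gametes from I^A I^B × I^A i give offspring ABO genotypes I^A I^A, I^A I^B, I^A i, I^B i, i.e. phenotypes A, B, AB.
Rh cross +/- × +/- → phenotypes Rh+, Rh-.
Combining independently: A+, A-, B+, B-, AB+, AB-.

A+, A-, B+, B-, AB+, AB-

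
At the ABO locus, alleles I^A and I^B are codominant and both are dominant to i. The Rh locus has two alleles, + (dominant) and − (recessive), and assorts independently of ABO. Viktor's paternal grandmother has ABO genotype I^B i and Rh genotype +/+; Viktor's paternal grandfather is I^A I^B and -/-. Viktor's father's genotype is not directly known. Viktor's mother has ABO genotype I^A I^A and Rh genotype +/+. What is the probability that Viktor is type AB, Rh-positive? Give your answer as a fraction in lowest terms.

1/2

Viktor's father's ABO genotype from I^B i × I^A I^B: 1/4 I^A I^B, 1/4 I^A i, 1/4 I^B I^B, 1/4 I^B i.
Crossing each possibility with the mother I^A I^A and summing P(type AB): 1/4·1/2 + 1/4·0 + 1/4·1 + 1/4·1/2 = 1/2.
Similarly for Rh via the father's Rh distribution: P(Rh+) = 1.
Independent loci: 1/2 × 1 = 1/2.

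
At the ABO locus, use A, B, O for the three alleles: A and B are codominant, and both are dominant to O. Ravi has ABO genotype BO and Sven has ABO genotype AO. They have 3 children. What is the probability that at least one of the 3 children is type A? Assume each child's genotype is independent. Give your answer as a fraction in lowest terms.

37/64

ABO cross BO × AO → 1/4 O, 1/4 A, 1/4 B, 1/4 AB.
So P(type A) = 1/4 per child.
P(none) = (3/4)^3 = 27/64; P(at least one) = 1 − 27/64 = 37/64.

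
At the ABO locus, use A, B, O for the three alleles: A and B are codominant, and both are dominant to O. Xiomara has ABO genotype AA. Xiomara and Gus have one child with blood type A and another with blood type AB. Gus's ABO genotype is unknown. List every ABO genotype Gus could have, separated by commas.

For each candidate genotype of Gus, check whether crossing it with AA can produce every observed child phenotype.
  AA → possible child types {A} ✗
  AB → possible child types {A, AB} ✓
  AO → possible child types {A} ✗
  BB → possible child types {AB} ✗
  BO → possible child types {A, AB} ✓
  OO → possible child types {A} ✗

AB, BO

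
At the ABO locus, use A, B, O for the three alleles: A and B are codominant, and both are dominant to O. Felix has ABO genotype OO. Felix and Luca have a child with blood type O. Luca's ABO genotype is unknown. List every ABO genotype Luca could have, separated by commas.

For each candidate genotype of Luca, check whether crossing it with OO can produce every observed child phenotype.
  AA → possible child types {A} ✗
  AB → possible child types {A, B} ✗
  AO → possible child types {O, A} ✓
  BB → possible child types {B} ✗
  BO → possible child types {O, B} ✓
  OO → possible child types {O} ✓

AO, BO, OO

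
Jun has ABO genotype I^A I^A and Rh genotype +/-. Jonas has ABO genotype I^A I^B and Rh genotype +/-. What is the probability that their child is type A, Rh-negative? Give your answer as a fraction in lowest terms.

1/8

ABO cross I^A I^A × I^A I^B → offspring phenotypes: 1/2 A, 1/2 AB.
Rh cross +/- × +/- → 3/4 Rh+, 1/4 Rh-.
Independent loci: P(type A, Rh-negative) = 1/2 × 1/4 = 1/8.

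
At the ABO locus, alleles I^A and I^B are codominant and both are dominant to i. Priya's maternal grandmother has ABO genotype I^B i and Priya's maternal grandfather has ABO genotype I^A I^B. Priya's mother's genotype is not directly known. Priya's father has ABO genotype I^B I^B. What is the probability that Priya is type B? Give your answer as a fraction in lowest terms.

3/4

Priya's mother's ABO genotype from I^B i × I^A I^B: 1/4 I^A I^B, 1/4 I^A i, 1/4 I^B I^B, 1/4 I^B i.
Crossing each possibility with the father I^B I^B and summing P(type B): 1/4·1/2 + 1/4·1/2 + 1/4·1 + 1/4·1 = 3/4.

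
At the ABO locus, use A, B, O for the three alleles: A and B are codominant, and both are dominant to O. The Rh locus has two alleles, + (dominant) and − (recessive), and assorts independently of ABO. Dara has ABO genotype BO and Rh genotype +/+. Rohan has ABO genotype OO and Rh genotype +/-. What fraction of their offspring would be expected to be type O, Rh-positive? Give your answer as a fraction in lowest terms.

1/2

ABO cross BO × OO → offspring phenotypes: 1/2 O, 1/2 B.
Rh cross +/+ × +/- → 1 Rh+.
Independent loci: P(type O, Rh-positive) = 1/2 × 1 = 1/2.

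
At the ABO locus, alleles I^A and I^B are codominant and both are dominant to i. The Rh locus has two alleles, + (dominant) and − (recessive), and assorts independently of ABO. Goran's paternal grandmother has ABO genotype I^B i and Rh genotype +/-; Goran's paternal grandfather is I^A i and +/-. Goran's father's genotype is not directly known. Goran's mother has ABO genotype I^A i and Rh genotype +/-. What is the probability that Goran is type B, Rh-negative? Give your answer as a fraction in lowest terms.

Goran's father's ABO genotype from I^B i × I^A i: 1/4 I^A I^B, 1/4 I^A i, 1/4 I^B i, 1/4 i i.
Crossing each possibility with the mother I^A i and summing P(type B): 1/4·1/4 + 1/4·0 + 1/4·1/4 + 1/4·0 = 1/8.
Similarly for Rh via the father's Rh distribution: P(Rh-) = 1/4.
Independent loci: 1/8 × 1/4 = 1/32.

1/32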